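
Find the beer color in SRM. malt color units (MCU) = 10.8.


SRM = 1.4922 · MCU^0.6859
SRM = 1.4922 · 10.8^0.6859

7.6322 SRM


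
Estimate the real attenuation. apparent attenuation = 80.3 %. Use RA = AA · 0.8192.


RA = 80.3 · 0.8192

65.7818 %


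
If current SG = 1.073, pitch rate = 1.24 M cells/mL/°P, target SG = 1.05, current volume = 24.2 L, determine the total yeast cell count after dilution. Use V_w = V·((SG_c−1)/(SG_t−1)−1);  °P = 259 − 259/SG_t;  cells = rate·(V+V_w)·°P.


V_w = 24.2·((1.073−1)/(1.05−1)−1) = 11.1320
V_final = 24.2 + 11.1320 = 35.3320
°P = 259 − 259/1.05 = 12.3333
cells = 1.24·35.3320·12.3333

540.3441 billion cells


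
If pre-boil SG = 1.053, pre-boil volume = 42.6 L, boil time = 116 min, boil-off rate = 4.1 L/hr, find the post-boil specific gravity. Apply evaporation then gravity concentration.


V_post = V_pre − rate·(t/60);  SG_post = 1 + (SG_pre−1)·V_pre/V_post
V_post = 42.6 − 4.1·(116/60) = 34.6733
SG_post = 1 + (1.053 − 1)·42.6/34.6733

1.0651


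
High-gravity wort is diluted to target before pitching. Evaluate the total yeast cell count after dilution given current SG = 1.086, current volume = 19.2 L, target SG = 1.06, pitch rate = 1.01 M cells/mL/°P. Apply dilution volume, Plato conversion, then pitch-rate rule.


V_w = V·((SG_c−1)/(SG_t−1)−1);  °P = 259 − 259/SG_t;  cells = rate·(V+V_w)·°P
V_w = 19.2·((1.086−1)/(1.06−1)−1) = 8.3200
V_final = 19.2 + 8.3200 = 27.5200
°P = 259 − 259/1.06 = 14.6604
cells = 1.01·27.5200·14.6604

407.4881 billion cells


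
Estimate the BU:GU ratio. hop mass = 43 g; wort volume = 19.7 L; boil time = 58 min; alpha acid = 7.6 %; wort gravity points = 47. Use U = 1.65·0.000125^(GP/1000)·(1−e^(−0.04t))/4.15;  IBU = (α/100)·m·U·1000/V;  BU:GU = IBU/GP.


U = 1.65·0.000125^(47/1000)·(1−e^(−0.04·58))/4.15 = 0.2350
IBU = (7.6/100)·43·0.2350·1000/19.7 = 38.9835
BU:GU = 38.9835/47

0.8294


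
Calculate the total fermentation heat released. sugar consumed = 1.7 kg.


Q = m_sugar · 590 kJ/kg
Q = 1.7 · 590

1003.0000 kJ


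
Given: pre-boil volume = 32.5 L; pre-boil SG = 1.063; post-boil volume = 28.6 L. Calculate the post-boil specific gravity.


SG_post = 1 + (SG_pre − 1)·V_pre/V_post
pts_pre = (1.063 − 1)·1000 = 63.0000
pts_post = 63.0000·32.5/28.6 = 71.5909
SG_post = 1 + 71.5909/1000

1.0716


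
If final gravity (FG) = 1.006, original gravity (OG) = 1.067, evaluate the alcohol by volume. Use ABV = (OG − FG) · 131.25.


ABV = (1.067 − 1.006) · 131.25

8.0062 % ABV


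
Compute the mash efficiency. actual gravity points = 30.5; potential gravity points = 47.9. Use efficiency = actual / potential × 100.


efficiency = 30.5 / 47.9 × 100

63.6743 %


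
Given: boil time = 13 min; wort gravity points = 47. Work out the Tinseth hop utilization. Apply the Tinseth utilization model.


U = 1.65·0.000125^(GP/1000) · (1 − e^(−0.04·t))/4.15
bigness = 1.65·0.000125^(47/1000) = 1.0815
boil_factor = (1 − e^(−0.04·13))/4.15 = 0.0977
U = 1.0815 · 0.0977

0.1057


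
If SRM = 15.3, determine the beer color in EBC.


EBC = SRM · 1.97
EBC = 15.3 · 1.97

30.1410 EBC


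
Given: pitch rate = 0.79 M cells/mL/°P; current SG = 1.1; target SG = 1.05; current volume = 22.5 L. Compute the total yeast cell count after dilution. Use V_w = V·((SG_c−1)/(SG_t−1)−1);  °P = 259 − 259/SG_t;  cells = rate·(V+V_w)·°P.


V_w = 22.5·((1.1−1)/(1.05−1)−1) = 22.5000
V_final = 22.5 + 22.5000 = 45.0000
°P = 259 − 259/1.05 = 12.3333
cells = 0.79·45.0000·12.3333

438.4500 billion cells


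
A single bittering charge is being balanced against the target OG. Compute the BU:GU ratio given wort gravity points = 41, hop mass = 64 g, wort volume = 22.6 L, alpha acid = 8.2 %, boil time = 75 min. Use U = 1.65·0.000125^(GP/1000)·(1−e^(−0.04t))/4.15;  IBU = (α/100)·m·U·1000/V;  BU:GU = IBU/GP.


U = 1.65·0.000125^(41/1000)·(1−e^(−0.04·75))/4.15 = 0.2614
IBU = (8.2/100)·64·0.2614·1000/22.6 = 60.6898
BU:GU = 60.6898/41

1.4802


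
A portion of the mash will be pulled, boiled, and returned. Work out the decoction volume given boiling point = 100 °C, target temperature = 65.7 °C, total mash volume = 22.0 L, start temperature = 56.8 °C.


V_dec = V_total·(T_target − T_start)/(T_boil − T_start)
V_dec = 22.0·(65.7 − 56.8)/(100 − 56.8)

4.5324 L


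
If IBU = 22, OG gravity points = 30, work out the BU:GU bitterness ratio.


BU:GU = IBU / OG_points
BU:GU = 22 / 30

0.7333


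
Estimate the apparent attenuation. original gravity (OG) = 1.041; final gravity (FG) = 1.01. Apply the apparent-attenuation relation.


AA = (OG − FG)/(OG − 1) · 100
AA = (1.041 − 1.01)/(1.041 − 1) · 100

75.6098 %


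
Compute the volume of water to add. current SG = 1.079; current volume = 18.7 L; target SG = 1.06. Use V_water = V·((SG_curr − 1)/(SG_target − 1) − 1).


V_water = 18.7·((1.079 − 1)/(1.06 − 1) − 1)

5.9217 L


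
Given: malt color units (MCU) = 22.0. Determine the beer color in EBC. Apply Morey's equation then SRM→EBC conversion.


SRM = 1.4922·MCU^0.6859;  EBC = SRM·1.97
SRM = 1.4922·22.0^0.6859 = 12.4335
EBC = 12.4335·1.97

24.4941 EBC


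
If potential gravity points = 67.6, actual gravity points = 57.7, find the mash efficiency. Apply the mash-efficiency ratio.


efficiency = actual / potential × 100
efficiency = 57.7 / 67.6 × 100

85.3550 %


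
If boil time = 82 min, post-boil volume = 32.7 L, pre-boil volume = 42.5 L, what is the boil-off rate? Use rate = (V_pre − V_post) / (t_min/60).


rate = (42.5 − 32.7) / (82/60)

7.1707 L/hr


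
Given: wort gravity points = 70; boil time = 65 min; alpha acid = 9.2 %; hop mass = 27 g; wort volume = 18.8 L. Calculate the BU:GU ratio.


U = 1.65·0.000125^(GP/1000)·(1−e^(−0.04t))/4.15;  IBU = (α/100)·m·U·1000/V;  BU:GU = IBU/GP
U = 1.65·0.000125^(70/1000)·(1−e^(−0.04·65))/4.15 = 0.1962
IBU = (9.2/100)·27·0.1962·1000/18.8 = 25.9236
BU:GU = 25.9236/70

0.3703


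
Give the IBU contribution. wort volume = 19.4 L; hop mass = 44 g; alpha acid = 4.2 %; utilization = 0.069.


IBU = (α/100)·mass·U·1000 / V
IBU = (4.2/100)·44·0.069·1000 / 19.4

6.5728 IBU


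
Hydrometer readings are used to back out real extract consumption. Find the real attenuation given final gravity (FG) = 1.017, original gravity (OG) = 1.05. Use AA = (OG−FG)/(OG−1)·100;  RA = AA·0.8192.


AA = (1.05 − 1.017)/(1.05 − 1)·100 = 66.0000
RA = 66.0000·0.8192

54.0672 %


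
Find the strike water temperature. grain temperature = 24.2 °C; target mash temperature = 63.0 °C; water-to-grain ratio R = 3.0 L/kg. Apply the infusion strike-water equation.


T_strike = (0.41/R)·(T_mash − T_grain) + T_mash
T_strike = (0.41/3.0)·(63.0 − 24.2) + 63.0

68.3027 °C


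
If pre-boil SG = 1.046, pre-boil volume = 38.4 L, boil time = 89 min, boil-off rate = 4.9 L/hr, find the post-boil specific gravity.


V_post = V_pre − rate·(t/60);  SG_post = 1 + (SG_pre−1)·V_pre/V_post
V_post = 38.4 − 4.9·(89/60) = 31.1317
SG_post = 1 + (1.046 − 1)·38.4/31.1317

1.0567


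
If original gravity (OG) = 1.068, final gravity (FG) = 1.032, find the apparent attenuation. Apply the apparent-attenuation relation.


AA = (OG − FG)/(OG − 1) · 100
AA = (1.068 − 1.032)/(1.068 − 1) · 100

52.9412 %


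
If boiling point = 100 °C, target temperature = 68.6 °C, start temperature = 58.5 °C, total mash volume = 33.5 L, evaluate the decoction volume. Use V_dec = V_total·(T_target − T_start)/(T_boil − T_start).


V_dec = 33.5·(68.6 − 58.5)/(100 − 58.5)

8.1530 L


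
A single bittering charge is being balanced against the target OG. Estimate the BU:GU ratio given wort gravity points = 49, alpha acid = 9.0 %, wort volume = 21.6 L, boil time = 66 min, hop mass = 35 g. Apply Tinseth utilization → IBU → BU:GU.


U = 1.65·0.000125^(GP/1000)·(1−e^(−0.04t))/4.15;  IBU = (α/100)·m·U·1000/V;  BU:GU = IBU/GP
U = 1.65·0.000125^(49/1000)·(1−e^(−0.04·66))/4.15 = 0.2377
IBU = (9.0/100)·35·0.2377·1000/21.6 = 34.6647
BU:GU = 34.6647/49

0.7074


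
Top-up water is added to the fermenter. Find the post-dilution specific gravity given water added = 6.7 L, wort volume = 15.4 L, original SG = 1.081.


SG_new = 1 + (SG_old − 1)·V_old/(V_old + V_water)
pts = (1.081 − 1)·1000·15.4/(15.4 + 6.7) = 56.4434
SG_new = 1 + 56.4434/1000

1.0564


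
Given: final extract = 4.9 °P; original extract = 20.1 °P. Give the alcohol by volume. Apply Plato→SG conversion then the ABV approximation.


SG = 259/(259 − P);  ABV = (OG − FG)·131.25
OG = 259/(259 − 20.1) = 1.0841
FG = 259/(259 − 4.9) = 1.0193
ABV = (1.0841 − 1.0193)·131.25

8.5118 % ABV


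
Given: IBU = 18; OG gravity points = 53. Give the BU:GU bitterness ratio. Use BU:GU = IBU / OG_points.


BU:GU = 18 / 53

0.3396


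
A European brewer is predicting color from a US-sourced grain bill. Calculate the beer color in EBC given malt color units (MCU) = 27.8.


SRM = 1.4922·MCU^0.6859;  EBC = SRM·1.97
SRM = 1.4922·27.8^0.6859 = 14.5981
EBC = 14.5981·1.97

28.7583 EBC


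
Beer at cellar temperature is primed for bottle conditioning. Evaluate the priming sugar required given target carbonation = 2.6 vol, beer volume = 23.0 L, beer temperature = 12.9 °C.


residual = 14.695·(0.01821 + 0.09011·e^(−0.04·T));  sugar = (target − residual)·4.0·V
residual = 14.695·(0.01821 + 0.09011·e^(−0.04·12.9)) = 1.0580
sugar = (2.6 − 1.0580)·4.0·23.0

141.8644 g


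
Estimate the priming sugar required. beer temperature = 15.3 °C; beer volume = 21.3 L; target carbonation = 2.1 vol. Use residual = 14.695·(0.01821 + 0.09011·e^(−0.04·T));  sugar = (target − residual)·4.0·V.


residual = 14.695·(0.01821 + 0.09011·e^(−0.04·15.3)) = 0.9856
sugar = (2.1 − 0.9856)·4.0·21.3

94.9430 g


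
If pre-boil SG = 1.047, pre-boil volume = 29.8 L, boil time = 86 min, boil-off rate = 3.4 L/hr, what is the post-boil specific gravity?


V_post = V_pre − rate·(t/60);  SG_post = 1 + (SG_pre−1)·V_pre/V_post
V_post = 29.8 − 3.4·(86/60) = 24.9267
SG_post = 1 + (1.047 − 1)·29.8/24.9267

1.0562


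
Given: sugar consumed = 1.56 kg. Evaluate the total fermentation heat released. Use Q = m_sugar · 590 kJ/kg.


Q = 1.56 · 590

920.4000 kJ


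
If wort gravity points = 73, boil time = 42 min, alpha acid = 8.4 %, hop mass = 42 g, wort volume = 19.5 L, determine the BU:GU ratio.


U = 1.65·0.000125^(GP/1000)·(1−e^(−0.04t))/4.15;  IBU = (α/100)·m·U·1000/V;  BU:GU = IBU/GP
U = 1.65·0.000125^(73/1000)·(1−e^(−0.04·42))/4.15 = 0.1679
IBU = (8.4/100)·42·0.1679·1000/19.5 = 30.3689
BU:GU = 30.3689/73

0.4160


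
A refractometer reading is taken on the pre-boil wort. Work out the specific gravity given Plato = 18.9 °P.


SG = 259/(259 − P)
SG = 259/(259 − 18.9)

1.0787


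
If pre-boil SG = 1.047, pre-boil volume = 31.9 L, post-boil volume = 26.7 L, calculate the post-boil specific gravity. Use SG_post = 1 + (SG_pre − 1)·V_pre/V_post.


pts_pre = (1.047 − 1)·1000 = 47.0000
pts_post = 47.0000·31.9/26.7 = 56.1536
SG_post = 1 + 56.1536/1000

1.0562


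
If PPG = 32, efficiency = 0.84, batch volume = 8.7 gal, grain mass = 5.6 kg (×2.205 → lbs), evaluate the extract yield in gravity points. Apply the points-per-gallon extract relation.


points = lbs × PPG × eff / vol
lbs = 5.6 × 2.205 = 12.3480
points = 12.3480 × 32 × 0.84 / 8.7

38.1511 points


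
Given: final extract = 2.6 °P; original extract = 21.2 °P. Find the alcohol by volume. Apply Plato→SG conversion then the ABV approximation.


SG = 259/(259 − P);  ABV = (OG − FG)·131.25
OG = 259/(259 − 21.2) = 1.0892
FG = 259/(259 − 2.6) = 1.0101
ABV = (1.0892 − 1.0101)·131.25

10.3701 % ABV


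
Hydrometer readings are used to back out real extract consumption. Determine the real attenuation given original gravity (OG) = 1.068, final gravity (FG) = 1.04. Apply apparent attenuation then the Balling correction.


AA = (OG−FG)/(OG−1)·100;  RA = AA·0.8192
AA = (1.068 − 1.04)/(1.068 − 1)·100 = 41.1765
RA = 41.1765·0.8192

33.7318 %


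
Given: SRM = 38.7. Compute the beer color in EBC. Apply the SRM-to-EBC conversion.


EBC = SRM · 1.97
EBC = 38.7 · 1.97

76.2390 EBC


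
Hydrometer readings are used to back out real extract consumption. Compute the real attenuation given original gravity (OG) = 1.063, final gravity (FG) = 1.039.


AA = (OG−FG)/(OG−1)·100;  RA = AA·0.8192
AA = (1.063 − 1.039)/(1.063 − 1)·100 = 38.0952
RA = 38.0952·0.8192

31.2076 %


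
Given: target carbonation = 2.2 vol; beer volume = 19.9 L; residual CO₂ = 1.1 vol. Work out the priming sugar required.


sugar = (target − residual)·4.0·V
sugar = (2.2 − 1.1)·4.0·19.9

87.5600 g


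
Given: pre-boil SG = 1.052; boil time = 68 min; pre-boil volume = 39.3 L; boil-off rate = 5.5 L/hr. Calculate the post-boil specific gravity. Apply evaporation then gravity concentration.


V_post = V_pre − rate·(t/60);  SG_post = 1 + (SG_pre−1)·V_pre/V_post
V_post = 39.3 − 5.5·(68/60) = 33.0667
SG_post = 1 + (1.052 − 1)·39.3/33.0667

1.0618


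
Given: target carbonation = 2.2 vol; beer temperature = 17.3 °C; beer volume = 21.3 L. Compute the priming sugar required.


residual = 14.695·(0.01821 + 0.09011·e^(−0.04·T));  sugar = (target − residual)·4.0·V
residual = 14.695·(0.01821 + 0.09011·e^(−0.04·17.3)) = 0.9304
sugar = (2.2 − 0.9304)·4.0·21.3

108.1666 g


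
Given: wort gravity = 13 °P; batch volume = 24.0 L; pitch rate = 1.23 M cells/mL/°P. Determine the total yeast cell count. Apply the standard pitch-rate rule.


cells (billions) = rate · V_L · °P
cells = 1.23 · 24.0 · 13

383.7600 billion cells


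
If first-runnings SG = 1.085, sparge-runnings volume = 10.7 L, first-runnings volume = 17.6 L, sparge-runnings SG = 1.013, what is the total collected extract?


total = Σ (SG_i − 1)·1000·V_i
first = (1.085 − 1)·1000·17.6 = 1496.0000
sparge = (1.013 − 1)·1000·10.7 = 139.1000
total = 1496.0000 + 139.1000

1635.1000 gravity·L


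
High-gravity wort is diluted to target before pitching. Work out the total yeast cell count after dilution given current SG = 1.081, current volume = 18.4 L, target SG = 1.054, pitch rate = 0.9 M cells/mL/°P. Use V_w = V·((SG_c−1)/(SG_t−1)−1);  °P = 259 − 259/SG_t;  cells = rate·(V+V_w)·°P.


V_w = 18.4·((1.081−1)/(1.054−1)−1) = 9.2000
V_final = 18.4 + 9.2000 = 27.6000
°P = 259 − 259/1.054 = 13.2694
cells = 0.9·27.6000·13.2694

329.6131 billion cells


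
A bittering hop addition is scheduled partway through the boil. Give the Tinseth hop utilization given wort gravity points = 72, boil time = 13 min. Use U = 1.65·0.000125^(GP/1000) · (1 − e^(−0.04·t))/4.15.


bigness = 1.65·0.000125^(72/1000) = 0.8639
boil_factor = (1 − e^(−0.04·13))/4.15 = 0.0977
U = 0.8639 · 0.0977

0.0844


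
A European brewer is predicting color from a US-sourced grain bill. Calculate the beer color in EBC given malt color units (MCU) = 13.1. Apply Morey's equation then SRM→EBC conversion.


SRM = 1.4922·MCU^0.6859;  EBC = SRM·1.97
SRM = 1.4922·13.1^0.6859 = 8.7129
EBC = 8.7129·1.97

17.1644 EBC


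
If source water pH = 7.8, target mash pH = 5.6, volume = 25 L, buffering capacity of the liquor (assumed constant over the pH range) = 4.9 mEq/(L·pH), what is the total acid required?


acid = buffering capacity · (pH_source − pH_target) · V
acid = 4.9 · (7.8 − 5.6) · 25

269.5000 mEq


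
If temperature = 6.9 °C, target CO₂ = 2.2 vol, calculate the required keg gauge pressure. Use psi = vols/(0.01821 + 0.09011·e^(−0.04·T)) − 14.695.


psi = 2.2/(0.01821 + 0.09011·e^(−0.04·6.9)) − 14.695

10.7131 psi


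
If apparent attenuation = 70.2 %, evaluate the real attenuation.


RA = AA · 0.8192
RA = 70.2 · 0.8192

57.5078 %


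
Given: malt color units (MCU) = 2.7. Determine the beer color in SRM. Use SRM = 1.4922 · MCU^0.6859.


SRM = 1.4922 · 2.7^0.6859

2.9492 SRM


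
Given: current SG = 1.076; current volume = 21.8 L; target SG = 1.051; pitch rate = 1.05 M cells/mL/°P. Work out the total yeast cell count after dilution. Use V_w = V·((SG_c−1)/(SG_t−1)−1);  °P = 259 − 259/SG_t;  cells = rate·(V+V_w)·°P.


V_w = 21.8·((1.076−1)/(1.051−1)−1) = 10.6863
V_final = 21.8 + 10.6863 = 32.4863
°P = 259 − 259/1.051 = 12.5680
cells = 1.05·32.4863·12.5680

428.7029 billion cells


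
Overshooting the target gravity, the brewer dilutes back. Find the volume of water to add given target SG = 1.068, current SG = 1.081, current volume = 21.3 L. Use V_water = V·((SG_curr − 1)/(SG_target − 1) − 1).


V_water = 21.3·((1.081 − 1)/(1.068 − 1) − 1)

4.0721 L


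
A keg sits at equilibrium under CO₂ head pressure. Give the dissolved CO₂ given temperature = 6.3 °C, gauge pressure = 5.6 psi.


vols = (P + 14.695)·(0.01821 + 0.09011·e^(−0.04·T))
vols = (5.6 + 14.695)·(0.01821 + 0.09011·e^(−0.04·6.3))

1.7910 volumes


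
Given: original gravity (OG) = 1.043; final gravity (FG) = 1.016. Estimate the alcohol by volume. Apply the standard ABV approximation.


ABV = (OG − FG) · 131.25
ABV = (1.043 − 1.016) · 131.25

3.5437 % ABV


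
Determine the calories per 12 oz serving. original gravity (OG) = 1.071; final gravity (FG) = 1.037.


ABW = (OG−FG)·131.25·0.79/FG;  °P = 259 − 259/SG (for OG→OE and FG→AE);  RE = 0.1808·OE + 0.8192·AE;  Cal = (6.9·ABW + 4·(RE−0.1))·FG·3.55
ABW = (1.071 − 1.037)·131.25·0.79/1.037 = 3.3996
OE = 259 − 259/1.071 = 17.1699 °P
AE = 259 − 259/1.037 = 9.2411 °P
RE = 0.1808·17.1699 + 0.8192·9.2411 = 10.6746 °P
Cal = (6.9·3.3996 + 4·(10.6746−0.1))·1.037·3.55

242.0695 kcal


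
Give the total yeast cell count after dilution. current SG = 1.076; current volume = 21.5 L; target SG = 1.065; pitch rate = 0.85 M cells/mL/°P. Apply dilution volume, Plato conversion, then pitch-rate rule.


V_w = V·((SG_c−1)/(SG_t−1)−1);  °P = 259 − 259/SG_t;  cells = rate·(V+V_w)·°P
V_w = 21.5·((1.076−1)/(1.065−1)−1) = 3.6385
V_final = 21.5 + 3.6385 = 25.1385
°P = 259 − 259/1.065 = 15.8075
cells = 0.85·25.1385·15.8075

337.7700 billion cells


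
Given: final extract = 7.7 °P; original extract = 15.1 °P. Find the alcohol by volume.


SG = 259/(259 − P);  ABV = (OG − FG)·131.25
OG = 259/(259 − 15.1) = 1.0619
FG = 259/(259 − 7.7) = 1.0306
ABV = (1.0619 − 1.0306)·131.25

4.1042 % ABV


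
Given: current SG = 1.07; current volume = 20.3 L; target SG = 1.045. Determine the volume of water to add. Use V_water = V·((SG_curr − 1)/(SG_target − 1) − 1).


V_water = 20.3·((1.07 − 1)/(1.045 − 1) − 1)

11.2778 L


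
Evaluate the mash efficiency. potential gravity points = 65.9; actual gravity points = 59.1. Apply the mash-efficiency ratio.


efficiency = actual / potential × 100
efficiency = 59.1 / 65.9 × 100

89.6813 %


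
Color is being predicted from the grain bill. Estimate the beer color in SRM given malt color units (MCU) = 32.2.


SRM = 1.4922 · MCU^0.6859
SRM = 1.4922 · 32.2^0.6859

16.1460 SRM


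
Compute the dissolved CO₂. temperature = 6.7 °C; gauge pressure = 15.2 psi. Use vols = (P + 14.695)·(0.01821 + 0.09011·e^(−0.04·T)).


vols = (15.2 + 14.695)·(0.01821 + 0.09011·e^(−0.04·6.7))

2.6049 volumes


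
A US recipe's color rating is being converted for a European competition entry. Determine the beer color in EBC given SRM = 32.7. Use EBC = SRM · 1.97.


EBC = 32.7 · 1.97

64.4190 EBC


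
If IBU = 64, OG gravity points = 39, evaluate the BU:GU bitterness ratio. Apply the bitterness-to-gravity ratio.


BU:GU = IBU / OG_points
BU:GU = 64 / 39

1.6410


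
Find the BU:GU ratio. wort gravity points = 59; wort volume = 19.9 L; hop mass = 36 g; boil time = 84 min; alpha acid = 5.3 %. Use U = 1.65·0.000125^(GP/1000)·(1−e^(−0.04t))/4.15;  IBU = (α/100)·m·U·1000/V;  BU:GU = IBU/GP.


U = 1.65·0.000125^(59/1000)·(1−e^(−0.04·84))/4.15 = 0.2258
IBU = (5.3/100)·36·0.2258·1000/19.9 = 21.6534
BU:GU = 21.6534/59

0.3670


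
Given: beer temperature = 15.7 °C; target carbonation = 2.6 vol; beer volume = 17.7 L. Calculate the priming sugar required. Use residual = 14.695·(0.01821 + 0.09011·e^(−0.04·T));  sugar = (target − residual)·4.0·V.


residual = 14.695·(0.01821 + 0.09011·e^(−0.04·15.7)) = 0.9742
sugar = (2.6 − 0.9742)·4.0·17.7

115.1032 g


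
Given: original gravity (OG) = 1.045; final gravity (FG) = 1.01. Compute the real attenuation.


AA = (OG−FG)/(OG−1)·100;  RA = AA·0.8192
AA = (1.045 − 1.01)/(1.045 − 1)·100 = 77.7778
RA = 77.7778·0.8192

63.7156 %


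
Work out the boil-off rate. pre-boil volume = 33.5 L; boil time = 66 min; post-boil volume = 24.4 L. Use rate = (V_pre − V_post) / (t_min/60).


rate = (33.5 − 24.4) / (66/60)

8.2727 L/hr


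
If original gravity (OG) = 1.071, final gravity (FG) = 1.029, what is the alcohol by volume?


ABV = (OG − FG) · 131.25
ABV = (1.071 − 1.029) · 131.25

5.5125 % ABV


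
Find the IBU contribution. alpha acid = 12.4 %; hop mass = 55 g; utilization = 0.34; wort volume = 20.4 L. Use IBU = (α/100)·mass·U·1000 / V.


IBU = (12.4/100)·55·0.34·1000 / 20.4

113.6667 IBU


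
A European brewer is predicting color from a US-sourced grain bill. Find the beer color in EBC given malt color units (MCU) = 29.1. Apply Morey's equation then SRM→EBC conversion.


SRM = 1.4922·MCU^0.6859;  EBC = SRM·1.97
SRM = 1.4922·29.1^0.6859 = 15.0630
EBC = 15.0630·1.97

29.6741 EBC


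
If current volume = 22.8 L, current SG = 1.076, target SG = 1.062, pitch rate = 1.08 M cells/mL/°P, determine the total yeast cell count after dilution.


V_w = V·((SG_c−1)/(SG_t−1)−1);  °P = 259 − 259/SG_t;  cells = rate·(V+V_w)·°P
V_w = 22.8·((1.076−1)/(1.062−1)−1) = 5.1484
V_final = 22.8 + 5.1484 = 27.9484
°P = 259 − 259/1.062 = 15.1205
cells = 1.08·27.9484·15.1205

456.4019 billion cells


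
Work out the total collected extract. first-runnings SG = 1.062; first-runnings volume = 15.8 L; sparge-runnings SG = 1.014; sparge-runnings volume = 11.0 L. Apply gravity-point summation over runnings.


total = Σ (SG_i − 1)·1000·V_i
first = (1.062 − 1)·1000·15.8 = 979.6000
sparge = (1.014 − 1)·1000·11.0 = 154.0000
total = 979.6000 + 154.0000

1133.6000 gravity·L


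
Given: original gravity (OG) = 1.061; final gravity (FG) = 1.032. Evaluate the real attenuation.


AA = (OG−FG)/(OG−1)·100;  RA = AA·0.8192
AA = (1.061 − 1.032)/(1.061 − 1)·100 = 47.5410
RA = 47.5410·0.8192

38.9456 %


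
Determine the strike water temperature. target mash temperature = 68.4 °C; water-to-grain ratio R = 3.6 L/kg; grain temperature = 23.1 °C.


T_strike = (0.41/R)·(T_mash − T_grain) + T_mash
T_strike = (0.41/3.6)·(68.4 − 23.1) + 68.4

73.5592 °C


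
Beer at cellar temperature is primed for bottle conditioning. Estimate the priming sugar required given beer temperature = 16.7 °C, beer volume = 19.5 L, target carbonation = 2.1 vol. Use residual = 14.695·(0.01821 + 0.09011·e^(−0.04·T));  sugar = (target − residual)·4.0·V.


residual = 14.695·(0.01821 + 0.09011·e^(−0.04·16.7)) = 0.9465
sugar = (2.1 − 0.9465)·4.0·19.5

89.9699 g


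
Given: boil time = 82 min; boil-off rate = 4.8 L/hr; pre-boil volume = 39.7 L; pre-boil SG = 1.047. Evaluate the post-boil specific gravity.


V_post = V_pre − rate·(t/60);  SG_post = 1 + (SG_pre−1)·V_pre/V_post
V_post = 39.7 − 4.8·(82/60) = 33.1400
SG_post = 1 + (1.047 − 1)·39.7/33.1400

1.0563


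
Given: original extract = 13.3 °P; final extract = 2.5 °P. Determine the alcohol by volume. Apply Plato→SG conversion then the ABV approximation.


SG = 259/(259 − P);  ABV = (OG − FG)·131.25
OG = 259/(259 − 13.3) = 1.0541
FG = 259/(259 − 2.5) = 1.0097
ABV = (1.0541 − 1.0097)·131.25

5.8255 % ABV


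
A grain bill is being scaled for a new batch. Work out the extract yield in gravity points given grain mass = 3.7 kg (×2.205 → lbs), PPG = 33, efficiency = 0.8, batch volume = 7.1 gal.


points = lbs × PPG × eff / vol
lbs = 3.7 × 2.205 = 8.1585
points = 8.1585 × 33 × 0.8 / 7.1

30.3358 points


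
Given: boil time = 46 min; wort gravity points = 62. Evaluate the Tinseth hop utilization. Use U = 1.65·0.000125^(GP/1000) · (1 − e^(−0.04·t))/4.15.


bigness = 1.65·0.000125^(62/1000) = 0.9451
boil_factor = (1 − e^(−0.04·46))/4.15 = 0.2027
U = 0.9451 · 0.2027

0.1916


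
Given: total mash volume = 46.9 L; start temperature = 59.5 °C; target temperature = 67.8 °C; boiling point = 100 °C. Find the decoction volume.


V_dec = V_total·(T_target − T_start)/(T_boil − T_start)
V_dec = 46.9·(67.8 − 59.5)/(100 − 59.5)

9.6116 L


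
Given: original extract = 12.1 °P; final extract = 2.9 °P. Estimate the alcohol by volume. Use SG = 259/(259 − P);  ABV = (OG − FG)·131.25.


OG = 259/(259 − 12.1) = 1.0490
FG = 259/(259 − 2.9) = 1.0113
ABV = (1.0490 − 1.0113)·131.25

4.9460 % ABV


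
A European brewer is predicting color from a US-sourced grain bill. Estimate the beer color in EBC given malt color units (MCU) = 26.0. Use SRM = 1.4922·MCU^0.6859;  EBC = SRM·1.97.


SRM = 1.4922·26.0^0.6859 = 13.9430
EBC = 13.9430·1.97

27.4678 EBC


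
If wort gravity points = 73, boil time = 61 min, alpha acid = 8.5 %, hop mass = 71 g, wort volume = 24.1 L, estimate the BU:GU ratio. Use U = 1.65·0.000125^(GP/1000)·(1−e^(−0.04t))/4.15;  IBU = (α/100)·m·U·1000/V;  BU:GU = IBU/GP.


U = 1.65·0.000125^(73/1000)·(1−e^(−0.04·61))/4.15 = 0.1883
IBU = (8.5/100)·71·0.1883·1000/24.1 = 47.1590
BU:GU = 47.1590/73

0.6460


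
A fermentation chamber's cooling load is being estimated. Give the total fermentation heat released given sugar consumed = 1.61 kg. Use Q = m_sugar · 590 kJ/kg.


Q = 1.61 · 590

949.9000 kJ


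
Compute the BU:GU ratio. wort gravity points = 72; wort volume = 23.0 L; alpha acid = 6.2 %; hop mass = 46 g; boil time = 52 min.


U = 1.65·0.000125^(GP/1000)·(1−e^(−0.04t))/4.15;  IBU = (α/100)·m·U·1000/V;  BU:GU = IBU/GP
U = 1.65·0.000125^(72/1000)·(1−e^(−0.04·52))/4.15 = 0.1822
IBU = (6.2/100)·46·0.1822·1000/23.0 = 22.5880
BU:GU = 22.5880/72

0.3137


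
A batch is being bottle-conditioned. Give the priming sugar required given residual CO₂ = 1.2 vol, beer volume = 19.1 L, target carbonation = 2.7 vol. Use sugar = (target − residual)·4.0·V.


sugar = (2.7 − 1.2)·4.0·19.1

114.6000 g


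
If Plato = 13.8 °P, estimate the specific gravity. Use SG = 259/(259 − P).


SG = 259/(259 − 13.8)

1.0563


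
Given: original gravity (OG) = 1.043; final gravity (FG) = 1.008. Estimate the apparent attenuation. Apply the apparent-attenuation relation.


AA = (OG − FG)/(OG − 1) · 100
AA = (1.043 − 1.008)/(1.043 − 1) · 100

81.3953 %


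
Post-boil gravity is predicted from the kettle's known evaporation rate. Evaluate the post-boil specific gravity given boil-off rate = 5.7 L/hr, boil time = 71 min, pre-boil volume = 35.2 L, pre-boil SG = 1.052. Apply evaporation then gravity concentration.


V_post = V_pre − rate·(t/60);  SG_post = 1 + (SG_pre−1)·V_pre/V_post
V_post = 35.2 − 5.7·(71/60) = 28.4550
SG_post = 1 + (1.052 − 1)·35.2/28.4550

1.0643


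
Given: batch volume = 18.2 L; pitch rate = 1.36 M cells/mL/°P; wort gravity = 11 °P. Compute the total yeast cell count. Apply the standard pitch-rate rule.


cells (billions) = rate · V_L · °P
cells = 1.36 · 18.2 · 11

272.2720 billion cells


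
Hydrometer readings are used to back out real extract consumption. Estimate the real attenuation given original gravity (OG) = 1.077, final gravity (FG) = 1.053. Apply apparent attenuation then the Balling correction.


AA = (OG−FG)/(OG−1)·100;  RA = AA·0.8192
AA = (1.077 − 1.053)/(1.077 − 1)·100 = 31.1688
RA = 31.1688·0.8192

25.5335 %


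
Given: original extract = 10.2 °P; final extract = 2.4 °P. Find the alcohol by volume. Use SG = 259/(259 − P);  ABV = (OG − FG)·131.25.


OG = 259/(259 − 10.2) = 1.0410
FG = 259/(259 − 2.4) = 1.0094
ABV = (1.0410 − 1.0094)·131.25

4.1532 % ABV


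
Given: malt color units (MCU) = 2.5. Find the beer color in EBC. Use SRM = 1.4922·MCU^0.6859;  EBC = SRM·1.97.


SRM = 1.4922·2.5^0.6859 = 2.7975
EBC = 2.7975·1.97

5.5111 EBC


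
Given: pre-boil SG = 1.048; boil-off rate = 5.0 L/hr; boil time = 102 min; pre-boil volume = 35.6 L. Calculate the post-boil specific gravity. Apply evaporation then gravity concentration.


V_post = V_pre − rate·(t/60);  SG_post = 1 + (SG_pre−1)·V_pre/V_post
V_post = 35.6 − 5.0·(102/60) = 27.1000
SG_post = 1 + (1.048 − 1)·35.6/27.1000

1.0631


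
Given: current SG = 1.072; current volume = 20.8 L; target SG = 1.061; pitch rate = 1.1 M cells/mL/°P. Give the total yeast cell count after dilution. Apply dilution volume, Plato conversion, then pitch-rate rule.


V_w = V·((SG_c−1)/(SG_t−1)−1);  °P = 259 − 259/SG_t;  cells = rate·(V+V_w)·°P
V_w = 20.8·((1.072−1)/(1.061−1)−1) = 3.7508
V_final = 20.8 + 3.7508 = 24.5508
°P = 259 − 259/1.061 = 14.8907
cells = 1.1·24.5508·14.8907

402.1359 billion cells


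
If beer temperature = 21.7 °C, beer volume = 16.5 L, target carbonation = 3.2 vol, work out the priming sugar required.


residual = 14.695·(0.01821 + 0.09011·e^(−0.04·T));  sugar = (target − residual)·4.0·V
residual = 14.695·(0.01821 + 0.09011·e^(−0.04·21.7)) = 0.8235
sugar = (3.2 − 0.8235)·4.0·16.5

156.8511 g


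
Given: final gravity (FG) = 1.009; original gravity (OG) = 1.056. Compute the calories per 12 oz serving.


ABW = (OG−FG)·131.25·0.79/FG;  °P = 259 − 259/SG (for OG→OE and FG→AE);  RE = 0.1808·OE + 0.8192·AE;  Cal = (6.9·ABW + 4·(RE−0.1))·FG·3.55
ABW = (1.056 − 1.009)·131.25·0.79/1.009 = 4.8298
OE = 259 − 259/1.056 = 13.7348 °P
AE = 259 − 259/1.009 = 2.3102 °P
RE = 0.1808·13.7348 + 0.8192·2.3102 = 4.3758 °P
Cal = (6.9·4.8298 + 4·(4.3758−0.1))·1.009·3.55

180.6344 kcal


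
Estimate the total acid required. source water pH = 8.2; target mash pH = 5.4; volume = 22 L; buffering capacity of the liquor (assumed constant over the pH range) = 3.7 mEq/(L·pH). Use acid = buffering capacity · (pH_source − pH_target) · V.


acid = 3.7 · (8.2 − 5.4) · 22

227.9200 mEq


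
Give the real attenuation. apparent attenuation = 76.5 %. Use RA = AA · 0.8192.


RA = 76.5 · 0.8192

62.6688 %


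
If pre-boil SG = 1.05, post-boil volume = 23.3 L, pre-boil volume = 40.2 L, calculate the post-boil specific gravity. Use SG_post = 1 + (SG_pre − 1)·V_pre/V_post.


pts_pre = (1.05 − 1)·1000 = 50.0000
pts_post = 50.0000·40.2/23.3 = 86.2661
SG_post = 1 + 86.2661/1000

1.0863


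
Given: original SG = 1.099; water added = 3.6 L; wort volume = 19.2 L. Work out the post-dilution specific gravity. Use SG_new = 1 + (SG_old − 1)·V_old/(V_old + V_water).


pts = (1.099 − 1)·1000·19.2/(19.2 + 3.6) = 83.3684
SG_new = 1 + 83.3684/1000

1.0834


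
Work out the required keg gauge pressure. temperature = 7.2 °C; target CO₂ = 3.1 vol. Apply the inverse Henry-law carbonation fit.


psi = vols/(0.01821 + 0.09011·e^(−0.04·T)) − 14.695
psi = 3.1/(0.01821 + 0.09011·e^(−0.04·7.2)) − 14.695

21.4477 psi


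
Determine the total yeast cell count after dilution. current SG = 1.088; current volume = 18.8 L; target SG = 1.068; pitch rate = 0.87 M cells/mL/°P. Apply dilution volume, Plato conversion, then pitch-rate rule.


V_w = V·((SG_c−1)/(SG_t−1)−1);  °P = 259 − 259/SG_t;  cells = rate·(V+V_w)·°P
V_w = 18.8·((1.088−1)/(1.068−1)−1) = 5.5294
V_final = 18.8 + 5.5294 = 24.3294
°P = 259 − 259/1.068 = 16.4906
cells = 0.87·24.3294·16.4906

349.0505 billion cells


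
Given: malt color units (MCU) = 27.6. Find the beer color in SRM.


SRM = 1.4922 · MCU^0.6859
SRM = 1.4922 · 27.6^0.6859

14.5260 SRM


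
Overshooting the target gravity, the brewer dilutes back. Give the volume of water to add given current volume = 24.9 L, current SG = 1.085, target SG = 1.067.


V_water = V·((SG_curr − 1)/(SG_target − 1) − 1)
V_water = 24.9·((1.085 − 1)/(1.067 − 1) − 1)

6.6896 L


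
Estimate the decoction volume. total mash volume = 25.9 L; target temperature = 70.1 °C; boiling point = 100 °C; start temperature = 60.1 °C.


V_dec = V_total·(T_target − T_start)/(T_boil − T_start)
V_dec = 25.9·(70.1 − 60.1)/(100 − 60.1)

6.4912 L


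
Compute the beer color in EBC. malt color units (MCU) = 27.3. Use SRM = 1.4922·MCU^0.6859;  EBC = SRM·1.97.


SRM = 1.4922·27.3^0.6859 = 14.4175
EBC = 14.4175·1.97

28.4025 EBC


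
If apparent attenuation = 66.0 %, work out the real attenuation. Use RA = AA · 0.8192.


RA = 66.0 · 0.8192

54.0672 %


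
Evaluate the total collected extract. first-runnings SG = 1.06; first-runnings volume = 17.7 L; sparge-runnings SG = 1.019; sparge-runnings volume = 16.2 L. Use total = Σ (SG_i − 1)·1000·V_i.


first = (1.06 − 1)·1000·17.7 = 1062.0000
sparge = (1.019 − 1)·1000·16.2 = 307.8000
total = 1062.0000 + 307.8000

1369.8000 gravity·L


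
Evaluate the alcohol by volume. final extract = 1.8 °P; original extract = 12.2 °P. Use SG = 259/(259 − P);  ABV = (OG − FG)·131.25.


OG = 259/(259 − 12.2) = 1.0494
FG = 259/(259 − 1.8) = 1.0070
ABV = (1.0494 − 1.0070)·131.25

5.5695 % ABV


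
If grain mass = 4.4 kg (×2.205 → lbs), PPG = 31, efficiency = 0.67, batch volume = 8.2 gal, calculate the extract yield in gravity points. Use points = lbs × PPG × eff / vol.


lbs = 4.4 × 2.205 = 9.7020
points = 9.7020 × 31 × 0.67 / 8.2

24.5745 points


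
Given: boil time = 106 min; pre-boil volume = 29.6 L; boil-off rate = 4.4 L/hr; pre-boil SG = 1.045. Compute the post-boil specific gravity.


V_post = V_pre − rate·(t/60);  SG_post = 1 + (SG_pre−1)·V_pre/V_post
V_post = 29.6 − 4.4·(106/60) = 21.8267
SG_post = 1 + (1.045 − 1)·29.6/21.8267

1.0610


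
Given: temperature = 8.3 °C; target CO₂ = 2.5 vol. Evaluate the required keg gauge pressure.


psi = vols/(0.01821 + 0.09011·e^(−0.04·T)) − 14.695
psi = 2.5/(0.01821 + 0.09011·e^(−0.04·8.3)) − 14.695

15.4754 psi


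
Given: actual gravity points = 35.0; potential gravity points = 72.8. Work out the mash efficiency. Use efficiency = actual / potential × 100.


efficiency = 35.0 / 72.8 × 100

48.0769 %


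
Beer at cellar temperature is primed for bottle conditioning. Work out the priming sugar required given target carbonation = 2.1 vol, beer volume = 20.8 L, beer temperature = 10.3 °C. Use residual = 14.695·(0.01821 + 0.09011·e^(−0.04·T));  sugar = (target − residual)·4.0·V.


residual = 14.695·(0.01821 + 0.09011·e^(−0.04·10.3)) = 1.1446
sugar = (2.1 − 1.1446)·4.0·20.8

79.4873 g


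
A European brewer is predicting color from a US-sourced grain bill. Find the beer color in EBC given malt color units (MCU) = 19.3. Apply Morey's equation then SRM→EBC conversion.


SRM = 1.4922·MCU^0.6859;  EBC = SRM·1.97
SRM = 1.4922·19.3^0.6859 = 11.3656
EBC = 11.3656·1.97

22.3902 EBC


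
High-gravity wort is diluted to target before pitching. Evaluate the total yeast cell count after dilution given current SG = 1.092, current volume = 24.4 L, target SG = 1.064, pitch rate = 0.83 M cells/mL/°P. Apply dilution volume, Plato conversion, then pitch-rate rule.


V_w = V·((SG_c−1)/(SG_t−1)−1);  °P = 259 − 259/SG_t;  cells = rate·(V+V_w)·°P
V_w = 24.4·((1.092−1)/(1.064−1)−1) = 10.6750
V_final = 24.4 + 10.6750 = 35.0750
°P = 259 − 259/1.064 = 15.5789
cells = 0.83·35.0750·15.5789

453.5382 billion cells


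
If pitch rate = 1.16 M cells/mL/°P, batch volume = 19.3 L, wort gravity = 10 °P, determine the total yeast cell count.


cells (billions) = rate · V_L · °P
cells = 1.16 · 19.3 · 10

223.8800 billion cells


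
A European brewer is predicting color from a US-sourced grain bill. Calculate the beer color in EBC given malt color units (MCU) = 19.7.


SRM = 1.4922·MCU^0.6859;  EBC = SRM·1.97
SRM = 1.4922·19.7^0.6859 = 11.5266
EBC = 11.5266·1.97

22.7074 EBC


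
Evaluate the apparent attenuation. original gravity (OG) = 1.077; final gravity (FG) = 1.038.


AA = (OG − FG)/(OG − 1) · 100
AA = (1.077 − 1.038)/(1.077 − 1) · 100

50.6494 %


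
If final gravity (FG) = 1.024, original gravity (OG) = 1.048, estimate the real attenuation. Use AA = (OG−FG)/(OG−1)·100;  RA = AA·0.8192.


AA = (1.048 − 1.024)/(1.048 − 1)·100 = 50.0000
RA = 50.0000·0.8192

40.9600 %


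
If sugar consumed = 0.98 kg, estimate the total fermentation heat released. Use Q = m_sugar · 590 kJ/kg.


Q = 0.98 · 590

578.2000 kJ


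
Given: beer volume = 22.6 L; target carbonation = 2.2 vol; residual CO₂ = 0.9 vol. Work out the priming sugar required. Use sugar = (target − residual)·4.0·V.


sugar = (2.2 − 0.9)·4.0·22.6

117.5200 g


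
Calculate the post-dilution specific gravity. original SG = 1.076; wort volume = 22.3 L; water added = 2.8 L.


SG_new = 1 + (SG_old − 1)·V_old/(V_old + V_water)
pts = (1.076 − 1)·1000·22.3/(22.3 + 2.8) = 67.5219
SG_new = 1 + 67.5219/1000

1.0675


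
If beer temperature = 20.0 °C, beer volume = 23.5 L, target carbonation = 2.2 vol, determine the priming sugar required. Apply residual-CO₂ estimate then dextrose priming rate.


residual = 14.695·(0.01821 + 0.09011·e^(−0.04·T));  sugar = (target − residual)·4.0·V
residual = 14.695·(0.01821 + 0.09011·e^(−0.04·20.0)) = 0.8626
sugar = (2.2 − 0.8626)·4.0·23.5

125.7173 g


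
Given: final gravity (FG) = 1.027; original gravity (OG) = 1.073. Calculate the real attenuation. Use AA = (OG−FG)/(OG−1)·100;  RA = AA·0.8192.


AA = (1.073 − 1.027)/(1.073 − 1)·100 = 63.0137
RA = 63.0137·0.8192

51.6208 %


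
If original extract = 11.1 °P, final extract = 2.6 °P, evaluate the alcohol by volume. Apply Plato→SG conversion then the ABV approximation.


SG = 259/(259 − P);  ABV = (OG − FG)·131.25
OG = 259/(259 − 11.1) = 1.0448
FG = 259/(259 − 2.6) = 1.0101
ABV = (1.0448 − 1.0101)·131.25

4.5459 % ABV


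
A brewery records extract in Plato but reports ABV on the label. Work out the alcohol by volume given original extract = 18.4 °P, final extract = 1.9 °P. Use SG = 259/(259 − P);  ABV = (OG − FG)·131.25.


OG = 259/(259 − 18.4) = 1.0765
FG = 259/(259 − 1.9) = 1.0074
ABV = (1.0765 − 1.0074)·131.25

9.0675 % ABV


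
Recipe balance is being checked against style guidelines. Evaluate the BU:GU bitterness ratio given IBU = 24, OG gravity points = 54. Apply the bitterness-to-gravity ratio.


BU:GU = IBU / OG_points
BU:GU = 24 / 54

0.4444


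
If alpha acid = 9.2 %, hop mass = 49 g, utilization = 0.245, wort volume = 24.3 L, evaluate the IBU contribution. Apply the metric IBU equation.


IBU = (α/100)·mass·U·1000 / V
IBU = (9.2/100)·49·0.245·1000 / 24.3

45.4510 IBU


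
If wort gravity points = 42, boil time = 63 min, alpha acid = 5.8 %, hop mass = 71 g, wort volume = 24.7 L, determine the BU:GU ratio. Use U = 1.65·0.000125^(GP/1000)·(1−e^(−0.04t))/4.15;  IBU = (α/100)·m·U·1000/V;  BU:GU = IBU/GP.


U = 1.65·0.000125^(42/1000)·(1−e^(−0.04·63))/4.15 = 0.2507
IBU = (5.8/100)·71·0.2507·1000/24.7 = 41.7894
BU:GU = 41.7894/42

0.9950
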